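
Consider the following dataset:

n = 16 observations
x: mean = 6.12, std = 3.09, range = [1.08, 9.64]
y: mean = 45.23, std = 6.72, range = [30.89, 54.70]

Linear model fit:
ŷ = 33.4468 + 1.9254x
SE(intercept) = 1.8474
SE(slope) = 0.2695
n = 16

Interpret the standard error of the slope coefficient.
SE(β̂₁) = 0.2695 is the estimated standard deviation of the slope estimate across repeated samples; relative to β̂₁ = 1.9254 that is 14.0%, a precise estimate.

SE(β̂₁) = 0.2695 says: if we drew many samples of n = 16 from the same population and refit each time, the fitted slopes would scatter with a standard deviation of roughly 0.2695 around the true β₁.

Relative precision:
- SE / |β̂₁| = 0.2695 / 1.9254 = 14.0%
- Rule of thumb (under 20%: precise; 20% to under 50%: moderately precise; 50% or more: imprecise) → precise

Link to the t-test: t = β̂₁ / SE(β̂₁) = 1.9254 / 0.2695 = 7.1443, the statistic for H₀: β₁ = 0.

What drives SE(β̂₁): more residual scatter → larger SE; larger n (here n = 16) → smaller SE.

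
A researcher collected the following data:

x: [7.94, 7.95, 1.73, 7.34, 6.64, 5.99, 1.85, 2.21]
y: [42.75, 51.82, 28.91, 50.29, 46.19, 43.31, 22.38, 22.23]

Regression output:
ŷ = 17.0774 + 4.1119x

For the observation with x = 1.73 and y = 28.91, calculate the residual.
Residual = 4.7190

The residual is the difference between the actual value and the predicted value:

Residual = y - ŷ

Step 1: Calculate predicted value
ŷ = 17.0774 + 4.1119 × 1.73
ŷ = 24.1910

Step 2: Calculate residual
Residual = 28.91 - 24.1910
Residual = 4.7190

The residual is positive, so the observed y = 28.91 sits above the regression line (the line underestimates it by 4.7190).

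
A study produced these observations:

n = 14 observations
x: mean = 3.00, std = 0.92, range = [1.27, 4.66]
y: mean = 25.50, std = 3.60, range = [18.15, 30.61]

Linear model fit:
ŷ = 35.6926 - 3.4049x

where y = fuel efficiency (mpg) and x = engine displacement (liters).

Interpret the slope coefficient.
On average, fuel efficiency is about 3.4049 mpg lower for every extra liter of engine displacement.

The slope β₁ = -3.4049 gives the rate at which the fitted fuel efficiency changes with engine displacement.

Interpretation:
- Engine displacement up by 1 liter → predicted fuel efficiency decreases by 3.4049 mpg
- This is a linear approximation: the same per-unit change is assumed across the whole observed x range
- The sign (−) gives the direction; the magnitude 3.4049 gives the size of the effect per liter

The intercept β₀ = 35.6926 is the predicted fuel efficiency when engine displacement = 0; since the smallest observed x is 1.27, this is an extrapolation and mainly anchors the line.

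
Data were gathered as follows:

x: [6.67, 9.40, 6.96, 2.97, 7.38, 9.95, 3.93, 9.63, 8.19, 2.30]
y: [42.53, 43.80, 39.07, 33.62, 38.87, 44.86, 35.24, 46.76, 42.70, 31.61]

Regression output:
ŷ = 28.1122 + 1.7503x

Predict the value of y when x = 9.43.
ŷ = 44.6175

To predict y for x = 9.43, substitute into the regression equation:

ŷ = 28.1122 + 1.7503 × 9.43
ŷ = 28.1122 + 16.5053
ŷ = 44.6175

This is a point prediction; actual observations scatter around it by roughly the residual standard deviation.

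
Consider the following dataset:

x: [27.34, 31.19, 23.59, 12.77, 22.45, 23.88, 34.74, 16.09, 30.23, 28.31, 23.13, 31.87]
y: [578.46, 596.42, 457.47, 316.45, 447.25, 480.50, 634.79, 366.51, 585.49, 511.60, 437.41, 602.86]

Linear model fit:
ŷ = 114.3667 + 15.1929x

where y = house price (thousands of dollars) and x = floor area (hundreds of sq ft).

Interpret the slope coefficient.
An increase of one hundred sq ft in floor area is associated with a 15.1929 thousand dollars increase in predicted house price.

β₁ = 15.1929 is the change in predicted house price (thousand dollars) per additional hundred sq ft of floor area.

Interpretation:
- Floor area up by 1 hundred sq ft → predicted house price increases by 15.1929 thousand dollars
- This is a linear approximation: the same per-unit change is assumed across the whole observed x range
- The slope describes association in these data, not necessarily a causal effect

The intercept β₀ = 114.3667 is the predicted house price when floor area = 0; since the smallest observed x is 12.77, this is an extrapolation and mainly anchors the line.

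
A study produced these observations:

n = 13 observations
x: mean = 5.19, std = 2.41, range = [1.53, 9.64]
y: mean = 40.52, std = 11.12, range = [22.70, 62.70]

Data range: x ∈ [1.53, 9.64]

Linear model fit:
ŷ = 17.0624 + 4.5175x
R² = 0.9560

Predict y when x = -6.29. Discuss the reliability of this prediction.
The equation gives ŷ = -11.3527; however x = -6.29 is 7.82 units below the observed range, so this extrapolated value should not be trusted.

Prediction calculation:
ŷ = 17.0624 + 4.5175 × (-6.29)
ŷ = -11.3527

Reliability:
- Data range: x ∈ [1.53, 9.64]
- Prediction point: x = -6.29 is 7.82 units below the observed range → this is EXTRAPOLATION, not interpolation

Why that matters here:
- R² describes fit only over the sampled x values; it says nothing about behaviour beyond them
- Real relationships often flatten, saturate, or turn nonlinear at extremes

Report the number if required, but flag clearly that it is an extrapolation.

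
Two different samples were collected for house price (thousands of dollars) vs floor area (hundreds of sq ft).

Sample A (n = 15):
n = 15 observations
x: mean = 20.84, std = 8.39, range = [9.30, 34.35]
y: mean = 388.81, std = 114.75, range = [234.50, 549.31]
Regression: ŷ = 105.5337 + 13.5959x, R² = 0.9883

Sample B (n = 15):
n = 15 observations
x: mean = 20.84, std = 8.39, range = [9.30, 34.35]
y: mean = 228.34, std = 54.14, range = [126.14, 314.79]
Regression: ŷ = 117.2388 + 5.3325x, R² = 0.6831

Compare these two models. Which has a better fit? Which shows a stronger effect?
Model A has the better fit (R² = 0.9883 vs 0.6831). Model A shows the stronger effect (|β₁| = 13.5959 vs 5.3325).

Model Comparison:

Goodness of fit (R²):
- Model A: R² = 0.9883 → 98.83% of variance in house price explained
- Model B: R² = 0.6831 → 68.31% of variance in house price explained
- 0.9883 > 0.6831 → Model A has the better fit

Which has the larger per-hundred sq ft effect? (|β₁|)
- Model A: β₁ = 13.5959 → predicted house price rises 13.5959 thousand dollars per additional hundred sq ft of floor area
- Model B: β₁ = 5.3325 → predicted house price rises 5.3325 thousand dollars per additional hundred sq ft of floor area
- |13.5959| > |5.3325| → Model A shows the stronger marginal effect

Note: A steeper slope doesn't make a better model if the scatter around the line is large.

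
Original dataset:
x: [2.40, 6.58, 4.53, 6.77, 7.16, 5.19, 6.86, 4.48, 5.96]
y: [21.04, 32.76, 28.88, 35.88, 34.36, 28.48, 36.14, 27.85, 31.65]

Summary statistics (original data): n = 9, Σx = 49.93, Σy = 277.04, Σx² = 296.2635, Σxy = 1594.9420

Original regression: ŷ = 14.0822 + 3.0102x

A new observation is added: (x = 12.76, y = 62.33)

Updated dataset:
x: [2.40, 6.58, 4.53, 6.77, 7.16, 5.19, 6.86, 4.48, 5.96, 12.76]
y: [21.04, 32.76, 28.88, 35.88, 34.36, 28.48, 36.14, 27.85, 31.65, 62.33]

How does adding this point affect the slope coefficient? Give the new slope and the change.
Adding the point moves β₁ from 3.0102 to 3.9766, i.e. it increases by 0.9664 (+32.1%).

The new point has HIGH LEVERAGE: x = 12.76 is far from the original mean x̄ = 49.93/9 ≈ 5.55 (original range [2.40, 7.16]).

Step 1: Update the sums with the new point (n goes from 9 to 10)
Σx  = 49.93 + 12.76 = 62.69
Σy  = 277.04 + 62.33 = 339.37
Σx² = 296.2635 + 12.76² = 296.2635 + 162.8176 = 459.0811
Σxy = 1594.9420 + 12.76×62.33 = 1594.9420 + 795.3308 = 2390.2728

Step 2: Recompute the slope with b₁ = (nΣxy − ΣxΣy) / (nΣx² − (Σx)²)
Numerator   = 10×2390.2728 − 62.69×339.37 = 23902.7280 − 21275.1053 = 2627.6227
Denominator = 10×459.0811 − 62.69² = 4590.8110 − 3930.0361 = 660.7749
b₁(new) = 2627.6227 / 660.7749 = 3.9766

(Same formula on the original sums: (9×1594.9420 − 49.93×277.04) / (9×296.2635 − 49.93²) = 521.8708 / 173.3666 = 3.0102, matching the given fit.)

Step 3: Change in slope
Δβ₁ = 3.9766 − 3.0102 = +0.9664
Relative change = +0.9664 / 3.0102 × 100% = +32.1%
→ the slope increases when the point is added.

Because the point sits above the extension of the original line at a high-leverage x, it tilts the fit up.
In practice: check such a point for data-entry or measurement error; refit with and without it and report both if conclusions differ.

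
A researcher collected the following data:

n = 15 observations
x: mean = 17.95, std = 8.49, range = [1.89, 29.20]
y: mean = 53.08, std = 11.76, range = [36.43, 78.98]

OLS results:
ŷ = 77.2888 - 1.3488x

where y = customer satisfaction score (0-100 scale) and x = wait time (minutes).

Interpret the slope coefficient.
For each additional minute of wait time, predicted satisfaction score decreases by approximately 1.3488 points.

The slope β₁ = -1.3488 gives the rate at which the fitted satisfaction score changes with wait time.

Interpretation:
- Wait time up by 1 minute → predicted satisfaction score decreases by 1.3488 points
- This is a linear approximation: the same per-unit change is assumed across the whole observed x range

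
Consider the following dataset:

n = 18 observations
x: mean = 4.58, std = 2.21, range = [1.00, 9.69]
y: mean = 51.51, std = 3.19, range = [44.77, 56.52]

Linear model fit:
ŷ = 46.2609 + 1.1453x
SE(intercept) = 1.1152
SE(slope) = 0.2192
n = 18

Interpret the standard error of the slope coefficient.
SE(slope) = 0.2192 measures the uncertainty in the estimated slope. The coefficient is estimated precisely (SE/|β̂₁| = 19.1%).

What SE measures:
- The standard error quantifies the sampling variability of the coefficient estimate
- It is the estimated standard deviation of β̂₁ across hypothetical repeated samples of the same size
- Smaller SE → more precise estimate

Relative precision:
- SE / |β̂₁| = 0.2192 / 1.1453 = 19.1%
- Rule of thumb (under 20%: precise; 20% to under 50%: moderately precise; 50% or more: imprecise) → precise

Rough 95% range (±2 SE): 1.1453 ± 0.4384 → (0.7069, 1.5837).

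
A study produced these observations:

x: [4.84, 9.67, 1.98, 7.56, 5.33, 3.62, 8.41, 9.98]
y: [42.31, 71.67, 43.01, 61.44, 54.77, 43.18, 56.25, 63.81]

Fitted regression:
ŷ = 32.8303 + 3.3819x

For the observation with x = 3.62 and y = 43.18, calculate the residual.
Residual = -1.8928

The residual is the difference between the actual value and the predicted value:

Residual = y - ŷ

Step 1: Calculate predicted value
ŷ = 32.8303 + 3.3819 × 3.62
ŷ = 45.0728

Step 2: Calculate residual
Residual = 43.18 - 45.0728
Residual = -1.8928

Sign check: y < ŷ, so the point is below the line and the fit overestimates here.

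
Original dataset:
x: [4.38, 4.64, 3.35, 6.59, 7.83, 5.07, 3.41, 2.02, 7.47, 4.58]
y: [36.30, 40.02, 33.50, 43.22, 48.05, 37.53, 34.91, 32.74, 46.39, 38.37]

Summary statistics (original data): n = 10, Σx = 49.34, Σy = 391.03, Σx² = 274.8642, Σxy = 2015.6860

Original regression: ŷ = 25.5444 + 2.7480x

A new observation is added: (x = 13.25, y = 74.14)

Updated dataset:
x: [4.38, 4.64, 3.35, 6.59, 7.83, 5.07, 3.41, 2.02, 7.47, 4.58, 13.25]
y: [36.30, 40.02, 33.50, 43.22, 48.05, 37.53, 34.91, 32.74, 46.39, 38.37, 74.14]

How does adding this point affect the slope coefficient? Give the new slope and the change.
The slope changes from 2.7480 to 3.7249 (change of +0.9769, or +35.5%).

The new point has HIGH LEVERAGE: x = 13.25 is far from the original mean x̄ = 49.34/10 ≈ 4.93 (original range [2.02, 7.83]).

Step 1: Update the sums with the new point (n goes from 10 to 11)
Σx  = 49.34 + 13.25 = 62.59
Σy  = 391.03 + 74.14 = 465.17
Σx² = 274.8642 + 13.25² = 274.8642 + 175.5625 = 450.4267
Σxy = 2015.6860 + 13.25×74.14 = 2015.6860 + 982.3550 = 2998.0410

Step 2: Recompute the slope with b₁ = (nΣxy − ΣxΣy) / (nΣx² − (Σx)²)
Numerator   = 11×2998.0410 − 62.59×465.17 = 32978.4510 − 29114.9903 = 3863.4607
Denominator = 11×450.4267 − 62.59² = 4954.6937 − 3917.5081 = 1037.1856
b₁(new) = 3863.4607 / 1037.1856 = 3.7249

(Same formula on the original sums: (10×2015.6860 − 49.34×391.03) / (10×274.8642 − 49.34²) = 863.4398 / 314.2064 = 2.7480, matching the given fit.)

Step 3: Change in slope
Δβ₁ = 3.7249 − 2.7480 = +0.9769
Relative change = +0.9769 / 2.7480 × 100% = +35.5%
→ the slope increases when the point is added.

Because the point sits above the extension of the original line at a high-leverage x, it tilts the fit up.
In practice: investigate whether it comes from the same population as the rest of the sample; refit with and without it and report both if conclusions differ.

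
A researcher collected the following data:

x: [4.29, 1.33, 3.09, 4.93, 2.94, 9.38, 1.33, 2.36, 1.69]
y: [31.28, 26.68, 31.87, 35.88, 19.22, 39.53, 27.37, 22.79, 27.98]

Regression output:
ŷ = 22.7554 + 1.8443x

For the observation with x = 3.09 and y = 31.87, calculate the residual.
Residual = 3.4157

The residual is the difference between the actual value and the predicted value:

Residual = y - ŷ

Step 1: Calculate predicted value
ŷ = 22.7554 + 1.8443 × 3.09
ŷ = 28.4543

Step 2: Calculate residual
Residual = 31.87 - 28.4543
Residual = 3.4157

Sign check: y > ŷ, so the point is above the line and the fit underestimates here.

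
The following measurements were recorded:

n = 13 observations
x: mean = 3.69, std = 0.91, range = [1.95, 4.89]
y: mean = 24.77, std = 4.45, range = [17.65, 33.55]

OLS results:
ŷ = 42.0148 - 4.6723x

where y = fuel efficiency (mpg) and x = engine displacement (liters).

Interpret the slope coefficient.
An increase of one liter in engine displacement is associated with a 4.6723 mpg decrease in predicted fuel efficiency.

β₁ = -4.6723 is the change in predicted fuel efficiency (mpg) per additional liter of engine displacement.

Interpretation:
- Engine displacement up by 1 liter → predicted fuel efficiency decreases by 4.6723 mpg
- The effect is assumed constant over the observed range of x (linearity)
- The slope describes association in these data, not necessarily a causal effect

The intercept β₀ = 42.0148 is the predicted fuel efficiency when engine displacement = 0; since the smallest observed x is 1.95, this is an extrapolation and mainly anchors the line.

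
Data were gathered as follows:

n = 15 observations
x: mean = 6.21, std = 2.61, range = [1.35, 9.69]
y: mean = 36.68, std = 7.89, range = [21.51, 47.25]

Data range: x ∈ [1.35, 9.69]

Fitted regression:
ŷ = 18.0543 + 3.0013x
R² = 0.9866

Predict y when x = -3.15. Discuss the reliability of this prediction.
ŷ = 8.6002 (extrapolation — x = -3.15 lies outside [1.35, 9.69], so reliability is low).

Prediction calculation:
ŷ = 18.0543 + 3.0013 × (-3.15)
ŷ = 8.6002

Reliability:
- Data range: x ∈ [1.35, 9.69]
- Prediction point: x = -3.15 is 4.50 units below the observed range → this is EXTRAPOLATION, not interpolation

Why that matters here:
- There are no observations near this x to validate the fitted line there
- The standard error of prediction grows with (x − x̄)², and x = -3.15 is far from x̄ = 6.21
- Real relationships often flatten, saturate, or turn nonlinear at extremes

Report the number if required, but flag clearly that it is an extrapolation.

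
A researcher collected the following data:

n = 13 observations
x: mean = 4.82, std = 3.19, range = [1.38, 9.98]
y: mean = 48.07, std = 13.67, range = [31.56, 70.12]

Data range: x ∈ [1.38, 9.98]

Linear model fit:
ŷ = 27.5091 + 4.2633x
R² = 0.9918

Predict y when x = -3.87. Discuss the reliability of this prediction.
The equation gives ŷ = 11.0101; however x = -3.87 is 5.25 units below the observed range, so this extrapolated value should not be trusted.

Prediction calculation:
ŷ = 27.5091 + 4.2633 × (-3.87)
ŷ = 11.0101

Reliability:
- Data range: x ∈ [1.38, 9.98]
- Prediction point: x = -3.87 is 5.25 units below the observed range → this is EXTRAPOLATION, not interpolation

Why that matters here:
- The linear relationship may not hold outside the observed range
- The standard error of prediction grows with (x − x̄)², and x = -3.87 is far from x̄ = 4.82

Report the number if required, but flag clearly that it is an extrapolation.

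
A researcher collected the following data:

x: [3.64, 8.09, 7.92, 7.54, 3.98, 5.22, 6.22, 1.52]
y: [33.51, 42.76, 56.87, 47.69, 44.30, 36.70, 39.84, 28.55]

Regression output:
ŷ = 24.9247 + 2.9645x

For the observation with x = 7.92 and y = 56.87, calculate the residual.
Residual = 8.4665

The residual is the difference between the actual value and the predicted value:

Residual = y - ŷ

Step 1: Calculate predicted value
ŷ = 24.9247 + 2.9645 × 7.92
ŷ = 48.4035

Step 2: Calculate residual
Residual = 56.87 - 48.4035
Residual = 8.4665

Interpretation: the model underestimates the actual value by 8.4665 at this point (positive residual → observation lies above the fitted line).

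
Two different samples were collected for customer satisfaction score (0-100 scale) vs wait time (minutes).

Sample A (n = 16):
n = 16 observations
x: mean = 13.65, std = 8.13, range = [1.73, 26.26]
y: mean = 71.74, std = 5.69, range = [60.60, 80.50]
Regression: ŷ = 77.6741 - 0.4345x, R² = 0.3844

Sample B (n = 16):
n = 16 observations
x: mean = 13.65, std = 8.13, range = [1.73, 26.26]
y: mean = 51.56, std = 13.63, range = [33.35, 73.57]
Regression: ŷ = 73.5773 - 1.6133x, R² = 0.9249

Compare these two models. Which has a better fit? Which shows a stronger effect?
Model B has the better fit (R² = 0.9249 vs 0.3844). Model B shows the stronger effect (|β₁| = 1.6133 vs 0.4345).

Model Comparison:

Goodness of fit (R²):
- Model A: R² = 0.3844 → 38.44% of variance in satisfaction score explained
- Model B: R² = 0.9249 → 92.49% of variance in satisfaction score explained
- 0.9249 > 0.3844 → Model B has the better fit

Strength of effect — compare |β₁|:
- Model A: β₁ = -0.4345 → predicted satisfaction score falls 0.4345 points per additional minute of wait time
- Model B: β₁ = -1.6133 → predicted satisfaction score falls 1.6133 points per additional minute of wait time
- |-0.4345| < |-1.6133| → Model B shows the stronger marginal effect

Notes:
- The two samples could reflect different populations, time periods, or measurement quality.
- A steeper slope doesn't make a better model if the scatter around the line is large.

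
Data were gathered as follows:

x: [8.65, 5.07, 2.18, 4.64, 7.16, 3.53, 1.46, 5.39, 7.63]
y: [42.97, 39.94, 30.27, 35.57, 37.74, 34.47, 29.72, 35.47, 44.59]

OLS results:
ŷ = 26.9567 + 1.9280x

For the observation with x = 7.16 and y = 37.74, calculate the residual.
Residual = -3.0212

The residual is the difference between the actual value and the predicted value:

Residual = y - ŷ

Step 1: Calculate predicted value
ŷ = 26.9567 + 1.9280 × 7.16
ŷ = 40.7612

Step 2: Calculate residual
Residual = 37.74 - 40.7612
Residual = -3.0212

Interpretation: the model overestimates the actual value by 3.0212 at this point (negative residual → observation lies below the fitted line).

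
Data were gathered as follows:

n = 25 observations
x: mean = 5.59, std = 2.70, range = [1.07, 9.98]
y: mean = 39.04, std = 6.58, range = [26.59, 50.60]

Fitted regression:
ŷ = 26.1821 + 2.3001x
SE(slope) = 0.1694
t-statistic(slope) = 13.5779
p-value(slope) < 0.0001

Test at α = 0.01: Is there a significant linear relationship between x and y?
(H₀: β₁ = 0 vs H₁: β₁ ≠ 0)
Since p-value < 0.0001 < α = 0.01, reject H₀ — the slope is significantly different from 0.

Hypothesis test for the slope coefficient:

H₀: β₁ = 0 (no linear relationship)
H₁: β₁ ≠ 0 (linear relationship exists)

Test statistic: t = β̂₁ / SE(β̂₁) = 2.3001 / 0.1694 = 13.5779

With df = 23, the two-sided p-value for |t| = 13.5779 is <0.0001.

Decision rule: reject H₀ if p-value < α.
p-value < 0.0001 < α = 0.01 → reject H₀.

There is sufficient evidence at the 1% significance level to conclude that a linear relationship exists between x and y.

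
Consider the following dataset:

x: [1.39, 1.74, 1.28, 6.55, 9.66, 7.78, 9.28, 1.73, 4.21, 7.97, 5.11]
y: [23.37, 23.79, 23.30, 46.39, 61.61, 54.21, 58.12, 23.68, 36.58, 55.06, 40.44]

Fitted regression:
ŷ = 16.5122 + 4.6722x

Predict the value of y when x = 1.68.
ŷ = 24.3615

Plug x = 1.68 into the fitted line:

ŷ = 16.5122 + 4.6722 × 1.68
ŷ = 16.5122 + 7.8493
ŷ = 24.3615

This is a point prediction; actual observations scatter around it by roughly the residual standard deviation.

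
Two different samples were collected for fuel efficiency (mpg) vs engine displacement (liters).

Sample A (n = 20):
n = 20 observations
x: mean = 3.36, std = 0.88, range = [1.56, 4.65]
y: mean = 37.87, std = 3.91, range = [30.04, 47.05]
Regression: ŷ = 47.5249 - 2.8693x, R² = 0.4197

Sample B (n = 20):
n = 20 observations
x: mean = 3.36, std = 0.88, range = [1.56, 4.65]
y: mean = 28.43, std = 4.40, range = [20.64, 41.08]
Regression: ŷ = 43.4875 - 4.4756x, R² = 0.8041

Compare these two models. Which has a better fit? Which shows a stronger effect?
Model B has the better fit (R² = 0.8041 vs 0.4197). Model B shows the stronger effect (|β₁| = 4.4756 vs 2.8693).

Model Comparison:

Which explains more variance? (R²)
- Model A: R² = 0.4197 → 41.97% of variance in fuel efficiency explained
- Model B: R² = 0.8041 → 80.41% of variance in fuel efficiency explained
- 0.8041 > 0.4197 → Model B has the better fit

Effect size (slope magnitude):
- Model A: β₁ = -2.8693 → predicted fuel efficiency falls 2.8693 mpg per additional liter of engine displacement
- Model B: β₁ = -4.4756 → predicted fuel efficiency falls 4.4756 mpg per additional liter of engine displacement
- |-2.8693| < |-4.4756| → Model B shows the stronger marginal effect

Note: The two samples could reflect different populations, time periods, or measurement quality.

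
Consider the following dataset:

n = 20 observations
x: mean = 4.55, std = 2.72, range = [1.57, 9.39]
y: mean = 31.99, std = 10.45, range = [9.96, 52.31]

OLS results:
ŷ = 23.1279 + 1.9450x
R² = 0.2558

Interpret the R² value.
About 25.58% of the variability in y is accounted for by the regression on x (R² = 0.2558) — a weak linear fit.

The coefficient of determination R² is the fraction of the total variation in y that the fitted line accounts for.

Here R² = 0.2558:
- Explained: 25.58% of the variation in y
- Unexplained (residual): 100% − 25.58% = 74.42%
- Rule of thumb (below 0.3 weak; 0.3 to below 0.7 moderate; 0.7 and above strong) → weak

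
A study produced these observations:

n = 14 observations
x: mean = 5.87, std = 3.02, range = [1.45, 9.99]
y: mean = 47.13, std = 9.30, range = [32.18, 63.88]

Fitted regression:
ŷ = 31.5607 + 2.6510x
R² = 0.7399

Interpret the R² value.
About 73.99% of the variability in y is accounted for by the regression on x (R² = 0.7399) — a strong linear fit.

R² = 1 − SS_res/SS_tot compares the residual scatter to the total scatter of y about its mean.

Here R² = 0.7399:
- Explained: 73.99% of the variation in y
- Unexplained (residual): 100% − 73.99% = 26.01%
- Rule of thumb (below 0.3 weak; 0.3 to below 0.7 moderate; 0.7 and above strong) → strong

Note: R² never decreases when predictors are added, so it should not be used alone to compare models of different size.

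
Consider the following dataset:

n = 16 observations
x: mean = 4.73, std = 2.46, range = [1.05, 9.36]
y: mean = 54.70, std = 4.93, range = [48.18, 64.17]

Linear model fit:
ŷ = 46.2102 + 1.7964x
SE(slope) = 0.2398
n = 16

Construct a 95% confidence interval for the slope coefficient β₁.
The 95% CI for β₁ is (1.2821, 2.3107)

Confidence interval for the slope:

The 95% CI for β₁ is: β̂₁ ± t*(α/2, n-2) × SE(β̂₁)

Step 1: Find critical t-value
- Confidence level = 0.95
- Degrees of freedom = n - 2 = 16 - 2 = 14
- t*(α/2, 14) = 2.1448

Step 2: Calculate margin of error
Margin = 2.1448 × 0.2398 = 0.5143

Step 3: Construct interval
CI = 1.7964 ± 0.5143
CI = (1.2821, 2.3107)

Interpretation: intervals built this way capture the true β₁ in 95% of repeated samples; here the plausible range for the per-unit effect of x on y is 1.2821 to 2.3107.
The interval does not include 0, suggesting a significant linear relationship.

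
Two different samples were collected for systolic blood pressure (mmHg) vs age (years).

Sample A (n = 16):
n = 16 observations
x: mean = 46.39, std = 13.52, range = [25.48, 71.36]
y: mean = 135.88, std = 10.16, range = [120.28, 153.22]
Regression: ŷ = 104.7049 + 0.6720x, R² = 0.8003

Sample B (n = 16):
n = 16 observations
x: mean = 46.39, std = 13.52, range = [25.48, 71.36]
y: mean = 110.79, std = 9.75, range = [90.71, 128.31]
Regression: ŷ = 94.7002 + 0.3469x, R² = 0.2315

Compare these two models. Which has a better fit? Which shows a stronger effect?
Model A has the better fit (R² = 0.8003 vs 0.2315). Model A shows the stronger effect (|β₁| = 0.6720 vs 0.3469).

Model Comparison:

Goodness of fit (R²):
- Model A: R² = 0.8003 → 80.03% of variance in blood pressure explained
- Model B: R² = 0.2315 → 23.15% of variance in blood pressure explained
- 0.8003 > 0.2315 → Model A has the better fit

Strength of effect — compare |β₁|:
- Model A: β₁ = 0.6720 → predicted blood pressure rises 0.6720 mmHg per additional year of age
- Model B: β₁ = 0.3469 → predicted blood pressure rises 0.3469 mmHg per additional year of age
- |0.6720| > |0.3469| → Model A shows the stronger marginal effect

Note: A steeper slope doesn't make a better model if the scatter around the line is large.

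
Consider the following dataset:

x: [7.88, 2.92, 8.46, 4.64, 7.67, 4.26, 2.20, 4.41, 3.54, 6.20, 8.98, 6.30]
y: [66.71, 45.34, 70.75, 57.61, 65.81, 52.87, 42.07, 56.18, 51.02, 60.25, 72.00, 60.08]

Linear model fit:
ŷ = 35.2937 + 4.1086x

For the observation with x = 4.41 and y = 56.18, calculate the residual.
Residual = 2.7674

The residual is the difference between the actual value and the predicted value:

Residual = y - ŷ

Step 1: Calculate predicted value
ŷ = 35.2937 + 4.1086 × 4.41
ŷ = 53.4126

Step 2: Calculate residual
Residual = 56.18 - 53.4126
Residual = 2.7674

Sign check: y > ŷ, so the point is above the line and the fit underestimates here.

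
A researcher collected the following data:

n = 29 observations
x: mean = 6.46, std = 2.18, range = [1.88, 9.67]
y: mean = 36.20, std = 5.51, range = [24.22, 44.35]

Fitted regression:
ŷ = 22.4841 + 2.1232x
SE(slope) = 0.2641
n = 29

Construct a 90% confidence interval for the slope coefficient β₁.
The 90% CI for β₁ is (1.6734, 2.5730)

Confidence interval for the slope:

The 90% CI for β₁ is: β̂₁ ± t*(α/2, n-2) × SE(β̂₁)

Step 1: Find critical t-value
- Confidence level = 0.9
- Degrees of freedom = n - 2 = 29 - 2 = 27
- t*(α/2, 27) = 1.7033

Step 2: Calculate margin of error
Margin = 1.7033 × 0.2641 = 0.4498

Step 3: Construct interval
CI = 2.1232 ± 0.4498
CI = (1.6734, 2.5730)

Interpretation: We are 90% confident that the true slope β₁ lies between 1.6734 and 2.5730.
Both endpoints are positive, so the data support a genuinely positive slope at this confidence level.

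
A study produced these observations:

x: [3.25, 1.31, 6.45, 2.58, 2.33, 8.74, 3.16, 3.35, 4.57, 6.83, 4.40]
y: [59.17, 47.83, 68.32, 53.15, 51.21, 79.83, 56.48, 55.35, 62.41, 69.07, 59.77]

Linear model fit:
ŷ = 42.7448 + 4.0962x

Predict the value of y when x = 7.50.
ŷ = 73.4663

x = 7.50 lies inside the observed range [1.31, 8.74], so the fitted equation applies directly:

ŷ = 42.7448 + 4.0962 × 7.50
ŷ = 42.7448 + 30.7215
ŷ = 73.4663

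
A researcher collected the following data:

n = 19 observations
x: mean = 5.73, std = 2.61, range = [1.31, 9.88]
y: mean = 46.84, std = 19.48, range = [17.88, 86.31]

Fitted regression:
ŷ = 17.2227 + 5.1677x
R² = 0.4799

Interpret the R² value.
R² = 0.4799 means 47.99% of the variation in y is explained by the linear relationship with x. This indicates a moderate fit.

R² = 1 − SS_res/SS_tot compares the residual scatter to the total scatter of y about its mean.

Here R² = 0.4799:
- Explained: 47.99% of the variation in y
- Unexplained (residual): 100% − 47.99% = 52.01%
- Rule of thumb (below 0.3 weak; 0.3 to below 0.7 moderate; 0.7 and above strong) → moderate

Calculation: R² = 1 − (SS_res / SS_tot), where SS_res is the sum of squared residuals and SS_tot the total sum of squares.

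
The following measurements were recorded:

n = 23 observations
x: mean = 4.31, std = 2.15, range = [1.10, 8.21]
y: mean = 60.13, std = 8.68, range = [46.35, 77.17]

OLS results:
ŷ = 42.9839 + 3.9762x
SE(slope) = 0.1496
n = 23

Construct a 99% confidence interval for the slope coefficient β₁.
The 99% CI for β₁ is (3.5526, 4.3998)

Confidence interval for the slope:

The 99% CI for β₁ is: β̂₁ ± t*(α/2, n-2) × SE(β̂₁)

Step 1: Find critical t-value
- Confidence level = 0.99
- Degrees of freedom = n - 2 = 23 - 2 = 21
- t*(α/2, 21) = 2.8314

Step 2: Calculate margin of error
Margin = 2.8314 × 0.1496 = 0.4236

Step 3: Construct interval
CI = 3.9762 ± 0.4236
CI = (3.5526, 4.3998)

Interpretation: We are 99% confident that the true slope β₁ lies between 3.5526 and 4.3998.
Since 0 is outside the interval, a two-sided test at α = 0.01 would reject H₀: β₁ = 0.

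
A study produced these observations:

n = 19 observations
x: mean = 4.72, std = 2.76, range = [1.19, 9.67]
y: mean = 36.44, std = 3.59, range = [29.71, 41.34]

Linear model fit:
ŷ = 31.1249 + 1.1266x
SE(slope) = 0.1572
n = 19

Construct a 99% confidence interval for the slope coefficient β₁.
The 99% CI for β₁ is (0.6710, 1.5822)

Confidence interval for the slope:

The 99% CI for β₁ is: β̂₁ ± t*(α/2, n-2) × SE(β̂₁)

Step 1: Find critical t-value
- Confidence level = 0.99
- Degrees of freedom = n - 2 = 19 - 2 = 17
- t*(α/2, 17) = 2.8982

Step 2: Calculate margin of error
Margin = 2.8982 × 0.1572 = 0.4556

Step 3: Construct interval
CI = 1.1266 ± 0.4556
CI = (0.6710, 1.5822)

Interpretation: We are 99% confident that the true slope β₁ lies between 0.6710 and 1.5822.
Both endpoints are positive, so the data support a genuinely positive slope at this confidence level.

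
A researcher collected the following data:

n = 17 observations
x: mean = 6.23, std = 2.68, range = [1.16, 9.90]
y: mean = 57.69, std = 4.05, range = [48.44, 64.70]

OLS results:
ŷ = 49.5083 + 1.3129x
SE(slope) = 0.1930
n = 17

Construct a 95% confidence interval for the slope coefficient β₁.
The 95% CI for β₁ is (0.9015, 1.7243)

Confidence interval for the slope:

The 95% CI for β₁ is: β̂₁ ± t*(α/2, n-2) × SE(β̂₁)

Step 1: Find critical t-value
- Confidence level = 0.95
- Degrees of freedom = n - 2 = 17 - 2 = 15
- t*(α/2, 15) = 2.1314

Step 2: Calculate margin of error
Margin = 2.1314 × 0.1930 = 0.4114

Step 3: Construct interval
CI = 1.3129 ± 0.4114
CI = (0.9015, 1.7243)

Interpretation: each one-unit increase in x is associated with a change in mean y of between 0.9015 and 1.7243, with 95% confidence.
The interval does not include 0, suggesting a significant linear relationship.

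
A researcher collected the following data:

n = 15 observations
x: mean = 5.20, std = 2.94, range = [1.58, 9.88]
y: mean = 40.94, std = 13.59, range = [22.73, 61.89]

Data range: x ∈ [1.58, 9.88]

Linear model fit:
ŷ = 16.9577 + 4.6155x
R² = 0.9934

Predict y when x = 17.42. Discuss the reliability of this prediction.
ŷ = 97.3597 (extrapolation — x = 17.42 lies outside [1.58, 9.88], so reliability is low).

Prediction calculation:
ŷ = 16.9577 + 4.6155 × 17.42
ŷ = 97.3597

Reliability:
- Data range: x ∈ [1.58, 9.88]
- Prediction point: x = 17.42 is 7.54 units above the observed range → this is EXTRAPOLATION, not interpolation

Why that matters here:
- Real relationships often flatten, saturate, or turn nonlinear at extremes
- R² describes fit only over the sampled x values; it says nothing about behaviour beyond them
- The standard error of prediction grows with (x − x̄)², and x = 17.42 is far from x̄ = 5.20

A defensible statement: 'if the linear trend continued to x = 17.42, y would be about 97.3597' — the premise is untested.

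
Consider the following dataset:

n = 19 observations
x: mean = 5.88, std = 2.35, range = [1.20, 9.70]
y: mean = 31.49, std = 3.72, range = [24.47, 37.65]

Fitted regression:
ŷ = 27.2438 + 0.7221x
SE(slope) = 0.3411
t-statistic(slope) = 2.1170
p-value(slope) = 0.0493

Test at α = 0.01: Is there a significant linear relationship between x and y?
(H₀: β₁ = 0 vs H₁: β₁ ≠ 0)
Fail to reject H₀: p-value = 0.0493 ≥ α = 0.01. The linear relationship is not significant at the 1% level.

Hypothesis test for the slope coefficient:

H₀: β₁ = 0 (no linear relationship)
H₁: β₁ ≠ 0 (linear relationship exists)

Test statistic: t = β̂₁ / SE(β̂₁) = 0.7221 / 0.3411 = 2.1170

p = 0.0493: how often a slope estimate this far from 0 (in SE units) would arise by chance if β₁ were truly 0.

Decision rule: reject H₀ if p-value < α.
p-value = 0.0493 ≥ α = 0.01 → fail to reject H₀.

Conclusion: the linear association between x and y is not significant at the 1% level.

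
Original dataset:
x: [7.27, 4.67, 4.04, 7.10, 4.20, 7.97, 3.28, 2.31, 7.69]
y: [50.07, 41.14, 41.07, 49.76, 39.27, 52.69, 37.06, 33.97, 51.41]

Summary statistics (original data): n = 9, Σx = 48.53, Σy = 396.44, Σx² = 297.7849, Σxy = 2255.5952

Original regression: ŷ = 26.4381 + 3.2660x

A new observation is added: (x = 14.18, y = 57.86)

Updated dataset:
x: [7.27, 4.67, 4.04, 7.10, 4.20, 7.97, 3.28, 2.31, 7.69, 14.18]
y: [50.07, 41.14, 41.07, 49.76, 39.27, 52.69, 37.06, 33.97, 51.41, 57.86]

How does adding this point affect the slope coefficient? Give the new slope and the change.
The slope changes from 3.2660 to 2.1508 (change of -1.1152, or -34.1%).

The new point has HIGH LEVERAGE: x = 14.18 is far from the original mean x̄ = 48.53/9 ≈ 5.39 (original range [2.31, 7.97]).

Step 1: Update the sums with the new point (n goes from 9 to 10)
Σx  = 48.53 + 14.18 = 62.71
Σy  = 396.44 + 57.86 = 454.30
Σx² = 297.7849 + 14.18² = 297.7849 + 201.0724 = 498.8573
Σxy = 2255.5952 + 14.18×57.86 = 2255.5952 + 820.4548 = 3076.0500

Step 2: Recompute the slope with b₁ = (nΣxy − ΣxΣy) / (nΣx² − (Σx)²)
Numerator   = 10×3076.0500 − 62.71×454.30 = 30760.5000 − 28489.1530 = 2271.3470
Denominator = 10×498.8573 − 62.71² = 4988.5730 − 3932.5441 = 1056.0289
b₁(new) = 2271.3470 / 1056.0289 = 2.1508

(Same formula on the original sums: (9×2255.5952 − 48.53×396.44) / (9×297.7849 − 48.53²) = 1061.1236 / 324.9032 = 3.2660, matching the given fit.)

Step 3: Change in slope
Δβ₁ = 2.1508 − 3.2660 = -1.1152
Relative change = -1.1152 / 3.2660 × 100% = -34.1%
→ the slope decreases when the point is added.

Because the point sits below the extension of the original line at a high-leverage x, it tilts the fit down.
In practice: investigate whether it comes from the same population as the rest of the sample.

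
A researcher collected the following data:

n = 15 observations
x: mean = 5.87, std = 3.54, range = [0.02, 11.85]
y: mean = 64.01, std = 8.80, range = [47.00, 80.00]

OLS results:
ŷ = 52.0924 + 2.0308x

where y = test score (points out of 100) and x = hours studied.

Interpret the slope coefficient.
An increase of one hour in study time is associated with a 2.0308 points increase in predicted test score.

β₁ = 2.0308 is the change in predicted test score (points) per additional hour of study time.

Interpretation:
- Study time up by 1 hour → predicted test score increases by 2.0308 points
- This is a linear approximation: the same per-unit change is assumed across the whole observed x range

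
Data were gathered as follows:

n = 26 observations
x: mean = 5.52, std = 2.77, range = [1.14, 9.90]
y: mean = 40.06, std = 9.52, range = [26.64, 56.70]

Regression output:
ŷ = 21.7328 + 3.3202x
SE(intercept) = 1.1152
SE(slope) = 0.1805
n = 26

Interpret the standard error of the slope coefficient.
SE(slope) = 0.1805 measures the uncertainty in the estimated slope. The coefficient is estimated precisely (SE/|β̂₁| = 5.4%).

SE(β̂₁) = 0.1805 says: if we drew many samples of n = 26 from the same population and refit each time, the fitted slopes would scatter with a standard deviation of roughly 0.1805 around the true β₁.

Relative precision:
- SE / |β̂₁| = 0.1805 / 3.3202 = 5.4%
- Rule of thumb (under 20%: precise; 20% to under 50%: moderately precise; 50% or more: imprecise) → precise

Link to the t-test: t = β̂₁ / SE(β̂₁) = 3.3202 / 0.1805 = 18.3945, the statistic for H₀: β₁ = 0.

What drives SE(β̂₁): more residual scatter → larger SE.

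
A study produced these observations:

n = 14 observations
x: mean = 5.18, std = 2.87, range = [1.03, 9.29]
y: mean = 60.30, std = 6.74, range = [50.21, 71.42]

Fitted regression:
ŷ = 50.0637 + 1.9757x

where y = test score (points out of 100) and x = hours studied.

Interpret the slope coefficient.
On average, test score is about 1.9757 points higher for every extra hour of study time.

The slope β₁ = 1.9757 gives the rate at which the fitted test score changes with study time.

Interpretation:
- Study time up by 1 hour → predicted test score increases by 1.9757 points
- This is a linear approximation: the same per-unit change is assumed across the whole observed x range

(β₀ = 50.0637 is the fitted value at x = 0 and is not part of the slope interpretation.)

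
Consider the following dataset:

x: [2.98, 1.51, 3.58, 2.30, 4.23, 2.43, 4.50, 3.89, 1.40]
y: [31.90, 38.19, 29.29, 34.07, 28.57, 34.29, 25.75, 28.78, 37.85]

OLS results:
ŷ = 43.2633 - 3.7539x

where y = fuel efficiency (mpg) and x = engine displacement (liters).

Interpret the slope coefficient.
For each additional liter of engine displacement, predicted fuel efficiency decreases by approximately 3.7539 mpg.

The slope β₁ = -3.7539 gives the rate at which the fitted fuel efficiency changes with engine displacement.

Interpretation:
- Engine displacement up by 1 liter → predicted fuel efficiency decreases by 3.7539 mpg
- The effect is assumed constant over the observed range of x (linearity)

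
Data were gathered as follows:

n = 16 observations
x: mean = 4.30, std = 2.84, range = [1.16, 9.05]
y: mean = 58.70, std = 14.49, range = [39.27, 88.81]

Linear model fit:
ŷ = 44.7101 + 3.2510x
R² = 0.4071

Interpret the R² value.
About 40.71% of the variability in y is accounted for by the regression on x (R² = 0.4071) — a moderate linear fit.

The coefficient of determination R² is the fraction of the total variation in y that the fitted line accounts for.

Here R² = 0.4071:
- Explained: 40.71% of the variation in y
- Unexplained (residual): 100% − 40.71% = 59.29%
- Rule of thumb (below 0.3 weak; 0.3 to below 0.7 moderate; 0.7 and above strong) → moderate

Equivalently, for simple linear regression R² = r², so |r| = √0.4071 ≈ 0.6380.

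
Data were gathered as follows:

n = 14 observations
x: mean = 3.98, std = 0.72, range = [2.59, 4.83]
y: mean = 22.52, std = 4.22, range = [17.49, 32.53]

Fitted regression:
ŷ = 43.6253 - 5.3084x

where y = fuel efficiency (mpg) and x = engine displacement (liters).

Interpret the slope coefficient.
An increase of one liter in engine displacement is associated with a 5.3084 mpg decrease in predicted fuel efficiency.

The slope β₁ = -5.3084 gives the rate at which the fitted fuel efficiency changes with engine displacement.

Interpretation:
- Engine displacement up by 1 liter → predicted fuel efficiency decreases by 5.3084 mpg
- The effect is assumed constant over the observed range of x (linearity)
- The slope describes association in these data, not necessarily a causal effect

The intercept β₀ = 43.6253 is the predicted fuel efficiency when engine displacement = 0; since the smallest observed x is 2.59, this is an extrapolation and mainly anchors the line.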